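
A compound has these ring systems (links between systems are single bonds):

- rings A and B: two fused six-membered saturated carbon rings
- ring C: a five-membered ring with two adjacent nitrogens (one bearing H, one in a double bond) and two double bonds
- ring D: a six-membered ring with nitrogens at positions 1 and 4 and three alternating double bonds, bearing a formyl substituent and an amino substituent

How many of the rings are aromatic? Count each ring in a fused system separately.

2

Ring A has only sp³ atoms, so it is not fully conjugated — not aromatic (cyclohexane ring).
Ring B has only sp³ atoms, so it is not fully conjugated — not aromatic (cyclohexane ring).
Ring C is fully conjugated (every ring atom contributes a p orbital); 2 ring double bonds (4 π electrons) plus a heteroatom lone pair (2) give 6 π electrons. Since 6 = 4n+2 (n=1), ring C is aromatic (pyrazole).
Ring D is fully conjugated (every ring atom contributes a p orbital); 3 ring double bonds give 6 π electrons. Since 6 = 4n+2 (n=1), ring D is aromatic (pyrazine).
Aromatic: C, D. Total: 2.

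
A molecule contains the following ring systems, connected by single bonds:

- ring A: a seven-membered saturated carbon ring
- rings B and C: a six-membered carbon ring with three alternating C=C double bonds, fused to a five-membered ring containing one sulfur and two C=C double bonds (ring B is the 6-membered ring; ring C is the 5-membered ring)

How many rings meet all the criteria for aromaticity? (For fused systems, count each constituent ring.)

2

Ring A has only sp³ atoms, so it is not fully conjugated — not aromatic (cycloheptane).
Rings B and C form a fused bicyclic system (with one sulfur) with 9 sp² atoms and 10 π electrons from ring double bonds plus a heteroatom lone pair. 10 = 4(2)+2, so the system is aromatic and both rings count as aromatic (benzothiophene).
Aromatic: B, C. Total: 2.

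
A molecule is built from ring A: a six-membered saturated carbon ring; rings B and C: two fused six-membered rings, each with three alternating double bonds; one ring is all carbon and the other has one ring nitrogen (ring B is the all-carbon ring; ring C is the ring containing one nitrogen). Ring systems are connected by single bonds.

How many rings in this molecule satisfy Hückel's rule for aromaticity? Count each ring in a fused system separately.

2

Ring A has only sp³ atoms, so it is not fully conjugated — not aromatic (cyclohexane).
Rings B and C form a fused bicyclic system (with one nitrogen) with 10 sp² atoms and 10 π electrons from ring double bonds. 10 = 4(2)+2, so the system is aromatic and both rings count as aromatic (quinoline).
Aromatic: B, C. Total: 2.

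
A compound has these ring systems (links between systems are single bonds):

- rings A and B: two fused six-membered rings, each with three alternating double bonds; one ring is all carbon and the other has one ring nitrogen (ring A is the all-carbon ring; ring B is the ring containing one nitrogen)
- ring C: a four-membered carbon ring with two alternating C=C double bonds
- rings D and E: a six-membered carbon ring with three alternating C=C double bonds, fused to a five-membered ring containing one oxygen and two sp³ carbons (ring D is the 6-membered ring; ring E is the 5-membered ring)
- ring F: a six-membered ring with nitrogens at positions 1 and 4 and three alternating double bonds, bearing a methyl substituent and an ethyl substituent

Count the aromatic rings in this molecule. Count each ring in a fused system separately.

4

Rings A and B form a fused bicyclic system (with one nitrogen) with 10 sp² atoms and 10 π electrons from ring double bonds. 10 = 4(2)+2, so the system is aromatic and both rings count as aromatic (quinoline).
Ring C has only sp² ring atoms; a planar conformation would have a fully conjugated π system of 4 electrons. But 4 = 4(1), which is 4n not 4n+2, so ring C is not aromatic (cyclobutadiene) — cyclobutadiene is antiaromatic and distorts to a rectangle.
Ring D is fully conjugated (every ring atom contributes a p orbital); 3 ring double bonds give 6 π electrons. Since 6 = 4n+2 (n=1), ring D is aromatic (benzene ring).
Ring E has two sp³ carbons, so it is not fully conjugated — not aromatic (oxolane ring).
Ring F is fully conjugated (every ring atom contributes a p orbital); 3 ring double bonds give 6 π electrons. 6 = 4(1)+2, so ring F is aromatic (pyrazine).
Aromatic: A, B, D, F. Total: 4.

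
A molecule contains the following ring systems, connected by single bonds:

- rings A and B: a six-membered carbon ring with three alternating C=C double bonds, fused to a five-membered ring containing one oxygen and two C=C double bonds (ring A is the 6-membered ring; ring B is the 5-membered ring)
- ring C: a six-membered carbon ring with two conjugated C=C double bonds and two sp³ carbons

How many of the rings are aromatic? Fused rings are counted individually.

2

Rings A and B form a fused bicyclic system (with one oxygen) with 9 sp² atoms and 10 π electrons from ring double bonds plus a heteroatom lone pair. 10 = 4(2)+2, so the system is aromatic and both rings count as aromatic (benzofuran).
Ring C has two sp³ carbons, so it is not fully conjugated — not aromatic (1,3-cyclohexadiene).
Aromatic: A, B. Total: 2.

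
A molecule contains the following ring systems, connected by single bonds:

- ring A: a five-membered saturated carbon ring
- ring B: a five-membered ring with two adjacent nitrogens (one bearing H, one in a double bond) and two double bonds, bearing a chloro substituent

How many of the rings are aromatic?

1

Ring A has only sp³ atoms, so it is not fully conjugated — not aromatic (cyclopentane).
Ring B is planar and fully conjugated; 2 ring double bonds (4 π electrons) plus a heteroatom lone pair (2) give 6 π electrons. 6 = 4(1)+2, so ring B is aromatic (pyrazole).
Aromatic: B. Total: 1.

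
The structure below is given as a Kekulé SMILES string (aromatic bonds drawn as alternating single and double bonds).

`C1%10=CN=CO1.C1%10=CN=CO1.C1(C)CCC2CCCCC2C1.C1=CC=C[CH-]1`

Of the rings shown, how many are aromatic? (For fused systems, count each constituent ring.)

3

The SMILES encodes a five-membered ring with an oxygen at position 1 and a nitrogen at position 3 (in a C=N bond), with two double bonds; a five-membered ring with an oxygen at position 1 and a nitrogen at position 3 (in a C=N bond), with two double bonds; two fused six-membered saturated carbon rings; a five-membered all-carbon ring bearing a negative charge on one carbon, with two C=C double bonds.
The 5-membered ring with one oxygen and one =N– is planar and fully conjugated; 2 ring double bonds (4 π electrons) plus a heteroatom lone pair (2) give 6 π electrons. Since 6 = 4n+2 (n=1), it is aromatic (oxazole).
The second 5-membered ring with one oxygen and one =N– is planar and fully conjugated; 2 ring double bonds (4 π electrons) plus a heteroatom lone pair (2) give 6 π electrons. Since 6 = 4n+2 (n=1), it is aromatic (oxazole).
The 6-membered ring has only sp³ atoms, so it is not fully conjugated — not aromatic (cyclohexane ring).
The second 6-membered ring has only sp³ atoms, so it is not fully conjugated — not aromatic (cyclohexane ring).
The 5-membered ring is planar and fully conjugated; 2 ring double bonds (4 π electrons) plus the carbanion lone pair (2) give 6 π electrons. Since 6 = 4n+2 (n=1), it is aromatic (cyclopentadienyl anion).
3 of the 5 rings are aromatic. Total: 3.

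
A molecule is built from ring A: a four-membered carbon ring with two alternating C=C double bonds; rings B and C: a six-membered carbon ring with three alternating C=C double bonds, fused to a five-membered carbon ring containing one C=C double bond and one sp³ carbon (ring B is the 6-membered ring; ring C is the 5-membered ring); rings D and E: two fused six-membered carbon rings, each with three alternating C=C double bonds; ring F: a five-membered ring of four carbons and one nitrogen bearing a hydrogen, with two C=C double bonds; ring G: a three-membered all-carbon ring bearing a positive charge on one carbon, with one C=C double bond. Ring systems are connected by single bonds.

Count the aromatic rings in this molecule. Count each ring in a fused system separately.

5

Ring A has only sp² ring atoms; a planar conformation would have a fully conjugated π system of 4 electrons. But 4 = 4(1), which is 4n not 4n+2, so ring A is not aromatic (cyclobutadiene) — cyclobutadiene is antiaromatic and distorts to a rectangle.
Ring B has a continuous p-orbital overlap around the ring; 3 ring double bonds give 6 π electrons. Since 6 = 4n+2 (n=1), ring B is aromatic (benzene ring).
Ring C has one sp³ carbon, so it is not fully conjugated — not aromatic (cyclopentene ring).
Rings D and E form a fused bicyclic system with 10 sp² atoms and 10 π electrons from ring double bonds. 10 = 4(2)+2, so the system is aromatic and both rings count as aromatic (naphthalene).
Ring F is fully conjugated (every ring atom contributes a p orbital); 2 ring double bonds (4 π electrons) plus a heteroatom lone pair (2) give 6 π electrons. That satisfies 4n+2 with n=1, so ring F is aromatic (pyrrole).
Ring G is fully conjugated (every ring atom contributes a p orbital); 1 ring double bond (2 π electrons) plus the carbocation's empty p orbital (0, but keeps the ring conjugated) give 2 π electrons. 2 = 4(0)+2, so ring G is aromatic (cyclopropenyl cation).
Aromatic: B, D, E, F, G. Total: 5.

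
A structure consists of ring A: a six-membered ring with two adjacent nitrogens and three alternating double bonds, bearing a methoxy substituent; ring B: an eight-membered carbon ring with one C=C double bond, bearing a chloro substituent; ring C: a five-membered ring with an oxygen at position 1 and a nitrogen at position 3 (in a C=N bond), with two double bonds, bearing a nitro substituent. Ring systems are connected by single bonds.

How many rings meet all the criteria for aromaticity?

2

Ring A has a continuous p-orbital overlap around the ring; 3 ring double bonds give 6 π electrons. 6 = 4(1)+2, so ring A is aromatic (pyridazine).
Ring B has six sp³ carbons, so it is not fully conjugated — not aromatic (cyclooctene).
Ring C is fully conjugated (every ring atom contributes a p orbital); 2 ring double bonds (4 π electrons) plus a heteroatom lone pair (2) give 6 π electrons. 6 = 4(1)+2, so ring C is aromatic (oxazole).
Aromatic: A, C. Total: 2.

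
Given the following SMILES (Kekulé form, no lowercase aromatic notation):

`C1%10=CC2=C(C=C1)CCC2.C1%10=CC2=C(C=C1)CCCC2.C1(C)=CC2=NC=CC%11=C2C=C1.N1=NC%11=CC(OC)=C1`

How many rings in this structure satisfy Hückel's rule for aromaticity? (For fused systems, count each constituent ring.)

The SMILES encodes a six-membered carbon ring with three alternating C=C double bonds, fused to a saturated five-membered carbon ring; a six-membered carbon ring with three alternating C=C double bonds, fused to a saturated six-membered carbon ring; two fused six-membered rings, each with three alternating double bonds; one ring is all carbon and the other has one ring nitrogen; a six-membered ring with two adjacent nitrogens and three alternating double bonds.
The 6-membered ring is fully conjugated (every ring atom contributes a p orbital); 3 ring double bonds give 6 π electrons. Since 6 = 4n+2 (n=1), it is aromatic (benzene ring).
The 5-membered ring has three sp³ carbons, so it is not fully conjugated — not aromatic (cyclopentane ring).
The second 6-membered ring is planar and fully conjugated; 3 ring double bonds give 6 π electrons. Since 6 = 4n+2 (n=1), it is aromatic (benzene ring).
The third 6-membered ring has four sp³ carbons, so it is not fully conjugated — not aromatic (cyclohexane ring).
The fused 6/6-membered bicyclic (with one nitrogen) is a single π system with 10 sp² atoms and 10 π electrons from ring double bonds. 10 = 4(2)+2, so the system is aromatic and both rings count as aromatic (quinoline).
The 6-membered ring with two nitrogens (1,2) has a continuous p-orbital overlap around the ring; 3 ring double bonds give 6 π electrons. 6 = 4(1)+2, so it is aromatic (pyridazine).
5 of the 7 rings are aromatic. Total: 5.

5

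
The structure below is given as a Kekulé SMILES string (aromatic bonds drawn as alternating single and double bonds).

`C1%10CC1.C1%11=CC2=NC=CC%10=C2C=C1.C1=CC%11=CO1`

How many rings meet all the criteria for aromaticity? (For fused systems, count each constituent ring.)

3

The SMILES encodes a three-membered saturated carbon ring; two fused six-membered rings, each with three alternating double bonds; one ring is all carbon and the other has one ring nitrogen; a five-membered ring of four carbons and one oxygen, with two C=C double bonds.
The 3-membered ring has only sp³ atoms, so it is not fully conjugated — not aromatic (cyclopropane).
The fused 6/6-membered bicyclic (with one nitrogen) is a single π system with 10 sp² atoms and 10 π electrons from ring double bonds. 10 = 4(2)+2, so the system is aromatic and both rings count as aromatic (quinoline).
The 5-membered ring with one oxygen has a continuous p-orbital overlap around the ring; 2 ring double bonds (4 π electrons) plus a heteroatom lone pair (2) give 6 π electrons. 6 = 4(1)+2, so it is aromatic (furan).
3 of the 4 rings are aromatic. Total: 3.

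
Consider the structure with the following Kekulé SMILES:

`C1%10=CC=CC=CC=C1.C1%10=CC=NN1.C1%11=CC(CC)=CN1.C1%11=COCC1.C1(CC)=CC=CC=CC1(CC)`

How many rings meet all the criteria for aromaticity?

The SMILES encodes an eight-membered carbon ring with four alternating C=C double bonds; a five-membered ring with two adjacent nitrogens (one bearing H, one in a double bond) and two double bonds; a five-membered ring of four carbons and one nitrogen bearing a hydrogen, with two C=C double bonds; a five-membered ring of four carbons and one oxygen, with one C=C double bond and two sp³ carbons; a seven-membered carbon ring with three C=C double bonds and one sp³ carbon.
The 8-membered ring has only sp² ring atoms; a planar conformation would have a fully conjugated π system of 8 electrons. But 8 = 4(2), which is 4n not 4n+2, so it is not aromatic (cyclooctatetraene) — cyclooctatetraene distorts into a non-planar tub to avoid antiaromaticity.
The 5-membered ring with two adjacent nitrogens (one N–H, one =N–) is fully conjugated (every ring atom contributes a p orbital); 2 ring double bonds (4 π electrons) plus a heteroatom lone pair (2) give 6 π electrons. Since 6 = 4n+2 (n=1), it is aromatic (pyrazole).
The 5-membered ring with one N–H has a continuous p-orbital overlap around the ring; 2 ring double bonds (4 π electrons) plus a heteroatom lone pair (2) give 6 π electrons. That satisfies 4n+2 with n=1, so it is aromatic (pyrrole).
The 5-membered ring with one oxygen has two sp³ carbons, so it is not fully conjugated — not aromatic (2,3-dihydrofuran).
The 7-membered ring has one sp³ carbon, so it is not fully conjugated — not aromatic (cycloheptatriene).
2 of the 5 rings are aromatic. Total: 2.

2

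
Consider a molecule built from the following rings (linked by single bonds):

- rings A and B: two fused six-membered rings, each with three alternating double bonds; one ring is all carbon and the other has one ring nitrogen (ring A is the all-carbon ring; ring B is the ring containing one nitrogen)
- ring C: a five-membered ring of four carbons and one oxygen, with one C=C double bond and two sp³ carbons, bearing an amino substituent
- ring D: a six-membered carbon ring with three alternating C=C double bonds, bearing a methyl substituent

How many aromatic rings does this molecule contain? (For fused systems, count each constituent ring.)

3

Rings A and B form a fused bicyclic system (with one nitrogen) with 10 sp² atoms and 10 π electrons from ring double bonds. 10 = 4(2)+2, so the system is aromatic and both rings count as aromatic (quinoline).
Ring C has two sp³ carbons, so it is not fully conjugated — not aromatic (2,3-dihydrofuran).
Ring D is planar and fully conjugated; 3 ring double bonds give 6 π electrons. Since 6 = 4n+2 (n=1), ring D is aromatic (benzene).
Aromatic: A, B, D. Total: 3.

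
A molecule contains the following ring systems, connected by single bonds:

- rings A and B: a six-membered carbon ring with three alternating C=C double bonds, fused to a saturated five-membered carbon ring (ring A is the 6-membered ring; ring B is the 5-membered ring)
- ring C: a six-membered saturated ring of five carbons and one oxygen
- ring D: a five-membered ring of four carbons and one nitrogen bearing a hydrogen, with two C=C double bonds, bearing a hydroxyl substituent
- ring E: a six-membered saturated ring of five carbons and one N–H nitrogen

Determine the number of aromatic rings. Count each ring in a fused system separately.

Ring A is fully conjugated (every ring atom contributes a p orbital); 3 ring double bonds give 6 π electrons. That satisfies 4n+2 with n=1, so ring A is aromatic (benzene ring).
Ring B has three sp³ carbons, so it is not fully conjugated — not aromatic (cyclopentane ring).
Ring C has only sp³ atoms, so it is not fully conjugated — not aromatic (tetrahydropyran).
Ring D has a continuous p-orbital overlap around the ring; 2 ring double bonds (4 π electrons) plus a heteroatom lone pair (2) give 6 π electrons. 6 = 4(1)+2, so ring D is aromatic (pyrrole).
Ring E has only sp³ atoms, so it is not fully conjugated — not aromatic (piperidine).
Aromatic: A, D. Total: 2.

2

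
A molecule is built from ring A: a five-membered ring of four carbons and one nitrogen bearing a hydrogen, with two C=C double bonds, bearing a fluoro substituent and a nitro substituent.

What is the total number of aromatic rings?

1

Ring A is planar and fully conjugated; 2 ring double bonds (4 π electrons) plus a heteroatom lone pair (2) give 6 π electrons. 6 = 4(1)+2, so ring A is aromatic (pyrrole).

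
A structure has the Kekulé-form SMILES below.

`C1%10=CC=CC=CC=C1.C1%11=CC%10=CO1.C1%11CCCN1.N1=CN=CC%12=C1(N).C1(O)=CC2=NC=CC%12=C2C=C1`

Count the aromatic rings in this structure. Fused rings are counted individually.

The SMILES encodes an eight-membered carbon ring with four alternating C=C double bonds; a five-membered ring of four carbons and one oxygen, with two C=C double bonds; a five-membered saturated ring of four carbons and one N–H nitrogen; a six-membered ring with nitrogens at positions 1 and 3 and three alternating double bonds; two fused six-membered rings, each with three alternating double bonds; one ring is all carbon and the other has one ring nitrogen.
The 8-membered ring has only sp² ring atoms; a planar conformation would have a fully conjugated π system of 8 electrons. But 8 = 4(2), which is 4n not 4n+2, so it is not aromatic (cyclooctatetraene) — cyclooctatetraene distorts into a non-planar tub to avoid antiaromaticity.
The 5-membered ring with one oxygen has a continuous p-orbital overlap around the ring; 2 ring double bonds (4 π electrons) plus a heteroatom lone pair (2) give 6 π electrons. Since 6 = 4n+2 (n=1), it is aromatic (furan).
The 5-membered ring with one N–H has only sp³ atoms, so it is not fully conjugated — not aromatic (pyrrolidine).
The 6-membered ring with two nitrogens (1,3) has a continuous p-orbital overlap around the ring; 3 ring double bonds give 6 π electrons. Since 6 = 4n+2 (n=1), it is aromatic (pyrimidine).
The fused 6/6-membered bicyclic (with one nitrogen) is a single π system with 10 sp² atoms and 10 π electrons from ring double bonds. 10 = 4(2)+2, so the system is aromatic and both rings count as aromatic (quinoline).
4 of the 6 rings are aromatic. Total: 4.

4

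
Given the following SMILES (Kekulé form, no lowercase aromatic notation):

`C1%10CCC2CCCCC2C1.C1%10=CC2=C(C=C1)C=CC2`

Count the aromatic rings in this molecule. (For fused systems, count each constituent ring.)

The SMILES encodes two fused six-membered saturated carbon rings; a six-membered carbon ring with three alternating C=C double bonds, fused to a five-membered carbon ring containing one C=C double bond and one sp³ carbon.
The 6-membered ring has only sp³ atoms, so it is not fully conjugated — not aromatic (cyclohexane ring).
The second 6-membered ring has only sp³ atoms, so it is not fully conjugated — not aromatic (cyclohexane ring).
The third 6-membered ring has a continuous p-orbital overlap around the ring; 3 ring double bonds give 6 π electrons. Since 6 = 4n+2 (n=1), it is aromatic (benzene ring).
The 5-membered ring has one sp³ carbon, so it is not fully conjugated — not aromatic (cyclopentene ring).
1 of the 4 rings is aromatic. Total: 1.

1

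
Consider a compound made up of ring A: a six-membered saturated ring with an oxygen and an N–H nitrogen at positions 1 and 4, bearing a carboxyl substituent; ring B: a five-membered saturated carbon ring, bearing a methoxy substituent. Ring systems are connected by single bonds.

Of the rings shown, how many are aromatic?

0

Ring A has only sp³ atoms, so it is not fully conjugated — not aromatic (morpholine).
Ring B has only sp³ atoms, so it is not fully conjugated — not aromatic (cyclopentane).
No ring is aromatic. Total: 0.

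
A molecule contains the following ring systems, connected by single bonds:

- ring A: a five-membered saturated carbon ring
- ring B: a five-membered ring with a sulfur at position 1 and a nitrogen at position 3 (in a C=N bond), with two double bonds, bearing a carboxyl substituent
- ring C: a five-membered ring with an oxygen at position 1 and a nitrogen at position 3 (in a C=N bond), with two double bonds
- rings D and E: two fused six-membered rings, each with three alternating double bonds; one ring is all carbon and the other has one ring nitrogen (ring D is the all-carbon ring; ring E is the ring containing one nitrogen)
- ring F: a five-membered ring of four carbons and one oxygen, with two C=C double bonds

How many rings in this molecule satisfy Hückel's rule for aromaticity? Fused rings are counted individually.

Ring A has only sp³ atoms, so it is not fully conjugated — not aromatic (cyclopentane).
Ring B is fully conjugated (every ring atom contributes a p orbital); 2 ring double bonds (4 π electrons) plus a heteroatom lone pair (2) give 6 π electrons. That satisfies 4n+2 with n=1, so ring B is aromatic (thiazole).
Ring C is fully conjugated (every ring atom contributes a p orbital); 2 ring double bonds (4 π electrons) plus a heteroatom lone pair (2) give 6 π electrons. 6 = 4(1)+2, so ring C is aromatic (oxazole).
Rings D and E form a fused bicyclic system (with one nitrogen) with 10 sp² atoms and 10 π electrons from ring double bonds. 10 = 4(2)+2, so the system is aromatic and both rings count as aromatic (quinoline).
Ring F is planar and fully conjugated; 2 ring double bonds (4 π electrons) plus a heteroatom lone pair (2) give 6 π electrons. 6 = 4(1)+2, so ring F is aromatic (furan).
Aromatic: B, C, D, E, F. Total: 5.

5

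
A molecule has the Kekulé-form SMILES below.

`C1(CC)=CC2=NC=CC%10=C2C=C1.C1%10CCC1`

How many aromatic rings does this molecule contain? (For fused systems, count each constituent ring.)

The SMILES encodes two fused six-membered rings, each with three alternating double bonds; one ring is all carbon and the other has one ring nitrogen; a four-membered saturated carbon ring.
The fused 6/6-membered bicyclic (with one nitrogen) is a single π system with 10 sp² atoms and 10 π electrons from ring double bonds. 10 = 4(2)+2, so the system is aromatic and both rings count as aromatic (quinoline).
The 4-membered ring has only sp³ atoms, so it is not fully conjugated — not aromatic (cyclobutane).
2 of the 3 rings are aromatic. Total: 2.

2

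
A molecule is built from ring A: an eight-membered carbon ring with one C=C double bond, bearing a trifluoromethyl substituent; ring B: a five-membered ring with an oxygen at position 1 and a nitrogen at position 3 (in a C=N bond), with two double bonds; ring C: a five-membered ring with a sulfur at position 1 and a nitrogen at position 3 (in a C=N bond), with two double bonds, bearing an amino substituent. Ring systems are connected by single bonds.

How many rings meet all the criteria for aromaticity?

Ring A has six sp³ carbons, so it is not fully conjugated — not aromatic (cyclooctene).
Ring B is fully conjugated (every ring atom contributes a p orbital); 2 ring double bonds (4 π electrons) plus a heteroatom lone pair (2) give 6 π electrons. 6 = 4(1)+2, so ring B is aromatic (oxazole).
Ring C has a continuous p-orbital overlap around the ring; 2 ring double bonds (4 π electrons) plus a heteroatom lone pair (2) give 6 π electrons. That satisfies 4n+2 with n=1, so ring C is aromatic (thiazole).
Aromatic: B, C. Total: 2.

2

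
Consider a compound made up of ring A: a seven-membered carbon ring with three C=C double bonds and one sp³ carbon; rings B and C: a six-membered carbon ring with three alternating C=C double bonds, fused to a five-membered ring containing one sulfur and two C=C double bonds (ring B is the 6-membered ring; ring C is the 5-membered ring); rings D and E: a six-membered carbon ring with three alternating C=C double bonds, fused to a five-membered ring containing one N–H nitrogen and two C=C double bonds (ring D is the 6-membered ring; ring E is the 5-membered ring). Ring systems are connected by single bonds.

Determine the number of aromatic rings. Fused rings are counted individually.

Ring A has one sp³ carbon, so it is not fully conjugated — not aromatic (cycloheptatriene).
Rings B and C form a fused bicyclic system (with one sulfur) with 9 sp² atoms and 10 π electrons from ring double bonds plus a heteroatom lone pair. 10 = 4(2)+2, so the system is aromatic and both rings count as aromatic (benzothiophene).
Rings D and E form a fused bicyclic system (with one N–H) with 9 sp² atoms and 10 π electrons from ring double bonds plus a heteroatom lone pair. 10 = 4(2)+2, so the system is aromatic and both rings count as aromatic (indole).
Aromatic: B, C, D, E. Total: 4.

4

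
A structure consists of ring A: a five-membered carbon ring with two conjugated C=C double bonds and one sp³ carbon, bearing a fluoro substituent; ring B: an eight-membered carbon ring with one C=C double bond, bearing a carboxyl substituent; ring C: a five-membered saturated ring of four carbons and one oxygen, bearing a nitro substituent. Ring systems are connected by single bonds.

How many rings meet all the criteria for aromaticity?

Ring A has one sp³ carbon, so it is not fully conjugated — not aromatic (cyclopentadiene).
Ring B has six sp³ carbons, so it is not fully conjugated — not aromatic (cyclooctene).
Ring C has only sp³ atoms, so it is not fully conjugated — not aromatic (tetrahydrofuran).
No ring is aromatic. Total: 0.

0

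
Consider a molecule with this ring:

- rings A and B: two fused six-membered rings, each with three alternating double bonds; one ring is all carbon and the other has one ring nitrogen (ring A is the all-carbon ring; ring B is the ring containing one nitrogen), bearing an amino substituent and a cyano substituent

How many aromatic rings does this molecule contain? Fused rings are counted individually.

Rings A and B form a fused bicyclic system (with one nitrogen) with 10 sp² atoms and 10 π electrons from ring double bonds. 10 = 4(2)+2, so the system is aromatic and both rings count as aromatic (quinoline).
Aromatic: A, B. Total: 2.

2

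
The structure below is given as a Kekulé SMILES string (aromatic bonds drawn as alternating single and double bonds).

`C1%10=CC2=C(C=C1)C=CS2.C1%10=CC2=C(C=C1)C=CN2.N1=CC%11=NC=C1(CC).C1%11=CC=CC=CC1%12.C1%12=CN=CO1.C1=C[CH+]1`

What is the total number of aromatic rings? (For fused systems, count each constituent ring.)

7

The SMILES encodes a six-membered carbon ring with three alternating C=C double bonds, fused to a five-membered ring containing one sulfur and two C=C double bonds; a six-membered carbon ring with three alternating C=C double bonds, fused to a five-membered ring containing one N–H nitrogen and two C=C double bonds; a six-membered ring with nitrogens at positions 1 and 4 and three alternating double bonds; a seven-membered carbon ring with three C=C double bonds and one sp³ carbon; a five-membered ring with an oxygen at position 1 and a nitrogen at position 3 (in a C=N bond), with two double bonds; a three-membered all-carbon ring bearing a positive charge on one carbon, with one C=C double bond.
The fused 6/5-membered bicyclic (with one sulfur) is a single π system with 9 sp² atoms and 10 π electrons from ring double bonds plus a heteroatom lone pair. 10 = 4(2)+2, so the system is aromatic and both rings count as aromatic (benzothiophene).
The fused 6/5-membered bicyclic (with one N–H) is a single π system with 9 sp² atoms and 10 π electrons from ring double bonds plus a heteroatom lone pair. 10 = 4(2)+2, so the system is aromatic and both rings count as aromatic (indole).
The 6-membered ring with two nitrogens (1,4) has a continuous p-orbital overlap around the ring; 3 ring double bonds give 6 π electrons. Since 6 = 4n+2 (n=1), it is aromatic (pyrazine).
The 7-membered ring has one sp³ carbon, so it is not fully conjugated — not aromatic (cycloheptatriene).
The 5-membered ring with one oxygen and one =N– is fully conjugated (every ring atom contributes a p orbital); 2 ring double bonds (4 π electrons) plus a heteroatom lone pair (2) give 6 π electrons. That satisfies 4n+2 with n=1, so it is aromatic (oxazole).
The 3-membered ring has a continuous p-orbital overlap around the ring; 1 ring double bond (2 π electrons) plus the carbocation's empty p orbital (0, but keeps the ring conjugated) give 2 π electrons. 2 = 4(0)+2, so it is aromatic (cyclopropenyl cation).
7 of the 8 rings are aromatic. Total: 7.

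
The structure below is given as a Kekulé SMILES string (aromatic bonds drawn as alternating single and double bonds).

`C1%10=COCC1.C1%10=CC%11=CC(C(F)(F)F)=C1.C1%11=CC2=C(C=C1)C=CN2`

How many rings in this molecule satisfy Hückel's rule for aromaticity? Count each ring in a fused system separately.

3

The SMILES encodes a five-membered ring of four carbons and one oxygen, with one C=C double bond and two sp³ carbons; a six-membered carbon ring with three alternating C=C double bonds; a six-membered carbon ring with three alternating C=C double bonds, fused to a five-membered ring containing one N–H nitrogen and two C=C double bonds.
The 5-membered ring with one oxygen has two sp³ carbons, so it is not fully conjugated — not aromatic (2,3-dihydrofuran).
The 6-membered ring is fully conjugated (every ring atom contributes a p orbital); 3 ring double bonds give 6 π electrons. Since 6 = 4n+2 (n=1), it is aromatic (benzene).
The fused 6/5-membered bicyclic (with one N–H) is a single π system with 9 sp² atoms and 10 π electrons from ring double bonds plus a heteroatom lone pair. 10 = 4(2)+2, so the system is aromatic and both rings count as aromatic (indole).
3 of the 4 rings are aromatic. Total: 3.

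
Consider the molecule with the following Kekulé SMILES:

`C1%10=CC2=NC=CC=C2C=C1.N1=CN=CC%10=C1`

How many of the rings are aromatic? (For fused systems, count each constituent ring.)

The SMILES encodes two fused six-membered rings, each with three alternating double bonds; one ring is all carbon and the other has one ring nitrogen; a six-membered ring with nitrogens at positions 1 and 3 and three alternating double bonds.
The fused 6/6-membered bicyclic (with one nitrogen) is a single π system with 10 sp² atoms and 10 π electrons from ring double bonds. 10 = 4(2)+2, so the system is aromatic and both rings count as aromatic (quinoline).
The 6-membered ring with two nitrogens (1,3) is fully conjugated (every ring atom contributes a p orbital); 3 ring double bonds give 6 π electrons. Since 6 = 4n+2 (n=1), it is aromatic (pyrimidine).
3 of the 3 rings are aromatic. Total: 3.

3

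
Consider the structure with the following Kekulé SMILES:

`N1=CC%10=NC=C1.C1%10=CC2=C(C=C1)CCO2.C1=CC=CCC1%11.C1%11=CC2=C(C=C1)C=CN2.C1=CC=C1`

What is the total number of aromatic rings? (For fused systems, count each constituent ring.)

The SMILES encodes a six-membered ring with nitrogens at positions 1 and 4 and three alternating double bonds; a six-membered carbon ring with three alternating C=C double bonds, fused to a five-membered ring containing one oxygen and two sp³ carbons; a six-membered carbon ring with two conjugated C=C double bonds and two sp³ carbons; a six-membered carbon ring with three alternating C=C double bonds, fused to a five-membered ring containing one N–H nitrogen and two C=C double bonds; a four-membered carbon ring with two alternating C=C double bonds.
The 6-membered ring with two nitrogens (1,4) is fully conjugated (every ring atom contributes a p orbital); 3 ring double bonds give 6 π electrons. That satisfies 4n+2 with n=1, so it is aromatic (pyrazine).
The 6-membered ring is planar and fully conjugated; 3 ring double bonds give 6 π electrons. Since 6 = 4n+2 (n=1), it is aromatic (benzene ring).
The 5-membered ring with one oxygen has two sp³ carbons, so it is not fully conjugated — not aromatic (oxolane ring).
The second 6-membered ring has two sp³ carbons, so it is not fully conjugated — not aromatic (1,3-cyclohexadiene).
The fused 6/5-membered bicyclic (with one N–H) is a single π system with 9 sp² atoms and 10 π electrons from ring double bonds plus a heteroatom lone pair. 10 = 4(2)+2, so the system is aromatic and both rings count as aromatic (indole).
The 4-membered ring has only sp² ring atoms; a planar conformation would have a fully conjugated π system of 4 electrons. But 4 = 4(1), which is 4n not 4n+2, so it is not aromatic (cyclobutadiene) — cyclobutadiene is antiaromatic and distorts to a rectangle.
4 of the 7 rings are aromatic. Total: 4.

4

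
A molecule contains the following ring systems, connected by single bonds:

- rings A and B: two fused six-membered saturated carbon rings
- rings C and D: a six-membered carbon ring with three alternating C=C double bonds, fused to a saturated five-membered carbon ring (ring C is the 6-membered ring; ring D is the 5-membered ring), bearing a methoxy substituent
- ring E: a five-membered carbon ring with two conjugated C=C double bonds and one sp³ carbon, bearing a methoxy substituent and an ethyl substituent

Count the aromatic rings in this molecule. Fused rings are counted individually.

Ring A has only sp³ atoms, so it is not fully conjugated — not aromatic (cyclohexane ring).
Ring B has only sp³ atoms, so it is not fully conjugated — not aromatic (cyclohexane ring).
Ring C is fully conjugated (every ring atom contributes a p orbital); 3 ring double bonds give 6 π electrons. 6 = 4(1)+2, so ring C is aromatic (benzene ring).
Ring D has three sp³ carbons, so it is not fully conjugated — not aromatic (cyclopentane ring).
Ring E has one sp³ carbon, so it is not fully conjugated — not aromatic (cyclopentadiene).
Aromatic: C. Total: 1.

1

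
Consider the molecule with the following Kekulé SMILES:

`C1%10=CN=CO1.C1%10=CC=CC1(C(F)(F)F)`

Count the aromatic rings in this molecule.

The SMILES encodes a five-membered ring with an oxygen at position 1 and a nitrogen at position 3 (in a C=N bond), with two double bonds; a five-membered carbon ring with two conjugated C=C double bonds and one sp³ carbon.
The 5-membered ring with one oxygen and one =N– is fully conjugated (every ring atom contributes a p orbital); 2 ring double bonds (4 π electrons) plus a heteroatom lone pair (2) give 6 π electrons. 6 = 4(1)+2, so it is aromatic (oxazole).
The 5-membered ring has one sp³ carbon, so it is not fully conjugated — not aromatic (cyclopentadiene).
1 of the 2 rings is aromatic. Total: 1.

1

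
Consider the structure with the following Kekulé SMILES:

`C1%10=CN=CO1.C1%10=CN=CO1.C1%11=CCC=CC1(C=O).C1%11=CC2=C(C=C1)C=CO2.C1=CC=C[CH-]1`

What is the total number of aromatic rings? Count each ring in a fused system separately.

The SMILES encodes a five-membered ring with an oxygen at position 1 and a nitrogen at position 3 (in a C=N bond), with two double bonds; a five-membered ring with an oxygen at position 1 and a nitrogen at position 3 (in a C=N bond), with two double bonds; a six-membered carbon ring with two isolated C=C double bonds and two sp³ carbons; a six-membered carbon ring with three alternating C=C double bonds, fused to a five-membered ring containing one oxygen and two C=C double bonds; a five-membered all-carbon ring bearing a negative charge on one carbon, with two C=C double bonds.
The 5-membered ring with one oxygen and one =N– is fully conjugated (every ring atom contributes a p orbital); 2 ring double bonds (4 π electrons) plus a heteroatom lone pair (2) give 6 π electrons. That satisfies 4n+2 with n=1, so it is aromatic (oxazole).
The second 5-membered ring with one oxygen and one =N– is planar and fully conjugated; 2 ring double bonds (4 π electrons) plus a heteroatom lone pair (2) give 6 π electrons. Since 6 = 4n+2 (n=1), it is aromatic (oxazole).
The 6-membered ring has two sp³ carbons, so it is not fully conjugated — not aromatic (1,4-cyclohexadiene).
The fused 6/5-membered bicyclic (with one oxygen) is a single π system with 9 sp² atoms and 10 π electrons from ring double bonds plus a heteroatom lone pair. 10 = 4(2)+2, so the system is aromatic and both rings count as aromatic (benzofuran).
The 5-membered ring is fully conjugated (every ring atom contributes a p orbital); 2 ring double bonds (4 π electrons) plus the carbanion lone pair (2) give 6 π electrons. Since 6 = 4n+2 (n=1), it is aromatic (cyclopentadienyl anion).
5 of the 6 rings are aromatic. Total: 5.

5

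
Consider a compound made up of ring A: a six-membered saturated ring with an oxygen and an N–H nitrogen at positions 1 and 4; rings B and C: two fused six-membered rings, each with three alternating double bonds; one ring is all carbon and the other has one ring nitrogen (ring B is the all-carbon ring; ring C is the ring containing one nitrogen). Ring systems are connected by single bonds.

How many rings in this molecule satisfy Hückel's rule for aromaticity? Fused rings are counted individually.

2

Ring A has only sp³ atoms, so it is not fully conjugated — not aromatic (morpholine).
Rings B and C form a fused bicyclic system (with one nitrogen) with 10 sp² atoms and 10 π electrons from ring double bonds. 10 = 4(2)+2, so the system is aromatic and both rings count as aromatic (quinoline).
Aromatic: B, C. Total: 2.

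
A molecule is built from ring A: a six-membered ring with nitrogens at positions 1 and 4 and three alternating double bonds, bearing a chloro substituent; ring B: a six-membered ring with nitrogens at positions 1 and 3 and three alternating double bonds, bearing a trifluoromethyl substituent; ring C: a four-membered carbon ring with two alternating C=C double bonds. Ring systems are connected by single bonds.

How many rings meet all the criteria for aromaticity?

2

Ring A has a continuous p-orbital overlap around the ring; 3 ring double bonds give 6 π electrons. Since 6 = 4n+2 (n=1), ring A is aromatic (pyrazine).
Ring B has a continuous p-orbital overlap around the ring; 3 ring double bonds give 6 π electrons. That satisfies 4n+2 with n=1, so ring B is aromatic (pyrimidine).
Ring C has only sp² ring atoms; a planar conformation would have a fully conjugated π system of 4 electrons. But 4 = 4(1), which is 4n not 4n+2, so ring C is not aromatic (cyclobutadiene) — cyclobutadiene is antiaromatic and distorts to a rectangle.
Aromatic: A, B. Total: 2.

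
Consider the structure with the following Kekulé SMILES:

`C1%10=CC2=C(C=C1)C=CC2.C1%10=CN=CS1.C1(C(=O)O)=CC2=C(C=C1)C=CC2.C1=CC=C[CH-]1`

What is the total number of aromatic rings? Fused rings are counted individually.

The SMILES encodes a six-membered carbon ring with three alternating C=C double bonds, fused to a five-membered carbon ring containing one C=C double bond and one sp³ carbon; a five-membered ring with a sulfur at position 1 and a nitrogen at position 3 (in a C=N bond), with two double bonds; a six-membered carbon ring with three alternating C=C double bonds, fused to a five-membered carbon ring containing one C=C double bond and one sp³ carbon; a five-membered all-carbon ring bearing a negative charge on one carbon, with two C=C double bonds.
The 6-membered ring is fully conjugated (every ring atom contributes a p orbital); 3 ring double bonds give 6 π electrons. Since 6 = 4n+2 (n=1), it is aromatic (benzene ring).
The 5-membered ring has one sp³ carbon, so it is not fully conjugated — not aromatic (cyclopentene ring).
The 5-membered ring with one sulfur and one =N– is fully conjugated (every ring atom contributes a p orbital); 2 ring double bonds (4 π electrons) plus a heteroatom lone pair (2) give 6 π electrons. That satisfies 4n+2 with n=1, so it is aromatic (thiazole).
The second 6-membered ring is fully conjugated (every ring atom contributes a p orbital); 3 ring double bonds give 6 π electrons. 6 = 4(1)+2, so it is aromatic (benzene ring).
The second 5-membered ring has one sp³ carbon, so it is not fully conjugated — not aromatic (cyclopentene ring).
The third 5-membered ring is fully conjugated (every ring atom contributes a p orbital); 2 ring double bonds (4 π electrons) plus the carbanion lone pair (2) give 6 π electrons. 6 = 4(1)+2, so it is aromatic (cyclopentadienyl anion).
4 of the 6 rings are aromatic. Total: 4.

4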